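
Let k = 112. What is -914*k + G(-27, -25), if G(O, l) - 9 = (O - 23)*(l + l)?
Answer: -99859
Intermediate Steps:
G(O, l) = 9 + 2*l*(-23 + O) (G(O, l) = 9 + (O - 23)*(l + l) = 9 + (-23 + O)*(2*l) = 9 + 2*l*(-23 + O))
-914*k + G(-27, -25) = -914*112 + (9 - 46*(-25) + 2*(-27)*(-25)) = -102368 + (9 + 1150 + 1350) = -102368 + 2509 = -99859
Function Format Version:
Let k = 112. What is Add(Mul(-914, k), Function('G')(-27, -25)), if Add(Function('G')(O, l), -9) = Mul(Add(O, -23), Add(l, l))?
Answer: -99859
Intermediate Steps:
Function('G')(O, l) = Add(9, Mul(2, l, Add(-23, O))) (Function('G')(O, l) = Add(9, Mul(Add(O, -23), Add(l, l))) = Add(9, Mul(Add(-23, O), Mul(2, l))) = Add(9, Mul(2, l, Add(-23, O))))
Add(Mul(-914, k), Function('G')(-27, -25)) = Add(Mul(-914, 112), Add(9, Mul(-46, -25), Mul(2, -27, -25))) = Add(-102368, Add(9, 1150, 1350)) = Add(-102368, 2509) = -99859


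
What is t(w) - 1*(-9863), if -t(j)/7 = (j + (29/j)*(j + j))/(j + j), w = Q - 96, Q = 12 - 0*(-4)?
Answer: 118343/12 ≈ 9861.9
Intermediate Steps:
Q = 12 (Q = 12 - 1*0 = 12 + 0 = 12)
w = -84 (w = 12 - 96 = -84)
t(j) = -7*(58 + j)/(2*j) (t(j) = -7*(j + (29/j)*(j + j))/(j + j) = -7*(j + (29/j)*(2*j))/(2*j) = -7*(j + 58)*1/(2*j) = -7*(58 + j)*1/(2*j) = -7*(58 + j)/(2*j))
t(w) - 1*(-9863) = (-7/2 - 203/(-84)) - 1*(-9863) = (-7/2 - 203*(-1/84)) + 9863 = (-7/2 + 29/12) + 9863 = -13/12 + 9863 = 118343/12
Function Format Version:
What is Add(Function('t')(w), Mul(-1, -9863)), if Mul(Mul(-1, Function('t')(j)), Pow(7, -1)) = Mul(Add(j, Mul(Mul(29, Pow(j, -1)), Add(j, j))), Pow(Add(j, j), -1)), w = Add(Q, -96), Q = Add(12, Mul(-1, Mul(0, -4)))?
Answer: Rational(118343, 12) ≈ 9861.9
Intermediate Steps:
Q = 12 (Q = Add(12, Mul(-1, 0)) = Add(12, 0) = 12)
w = -84 (w = Add(12, -96) = -84)
Function('t')(j) = Mul(Rational(-7, 2), Pow(j, -1), Add(58, j)) (Function('t')(j) = Mul(-7, Mul(Add(j, Mul(Mul(29, Pow(j, -1)), Add(j, j))), Pow(Add(j, j), -1))) = Mul(-7, Mul(Add(j, Mul(Mul(29, Pow(j, -1)), Mul(2, j))), Pow(Mul(2, j), -1))) = Mul(-7, Mul(Add(j, 58), Mul(Rational(1, 2), Pow(j, -1)))) = Mul(-7, Mul(Add(58, j), Mul(Rational(1, 2), Pow(j, -1)))) = Mul(-7, Mul(Rational(1, 2), Pow(j, -1), Add(58, j))) = Mul(Rational(-7, 2), Pow(j, -1), Add(58, j)))
Add(Function('t')(w), Mul(-1, -9863)) = Add(Add(Rational(-7, 2), Mul(-203, Pow(-84, -1))), Mul(-1, -9863)) = Add(Add(Rational(-7, 2), Mul(-203, Rational(-1, 84))), 9863) = Add(Add(Rational(-7, 2), Rational(29, 12)), 9863) = Add(Rational(-13, 12), 9863) = Rational(118343, 12)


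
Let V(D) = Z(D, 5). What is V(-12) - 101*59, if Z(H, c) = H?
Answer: -5971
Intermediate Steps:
V(D) = D
V(-12) - 101*59 = -12 - 101*59 = -12 - 5959 = -5971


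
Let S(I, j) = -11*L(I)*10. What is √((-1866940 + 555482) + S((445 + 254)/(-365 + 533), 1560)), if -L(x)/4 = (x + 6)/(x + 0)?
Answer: I*√71139409482/233 ≈ 1144.7*I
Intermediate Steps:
L(x) = -4*(6 + x)/x (L(x) = -4*(x + 6)/(x + 0) = -4*(6 + x)/x)
S(I, j) = 440 + 2640/I (S(I, j) = -11*(-4 - 24/I)*10 = (44 + 264/I)*10 = 440 + 2640/I)
√((-1866940 + 555482) + S((445 + 254)/(-365 + 533), 1560)) = √((-1866940 + 555482) + (440 + 2640/(((445 + 254)/(-365 + 533))))) = √(-1311458 + (440 + 2640/((699/168)))) = √(-1311458 + (440 + 2640/((699*(1/168))))) = √(-1311458 + (440 + 2640/(233/56))) = √(-1311458 + (440 + 2640*(56/233))) = √(-1311458 + (440 + 147840/233)) = √(-1311458 + 250360/233) = √(-305319354/233) = I*√71139409482/233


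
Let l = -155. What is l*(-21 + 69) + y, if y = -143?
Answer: -7583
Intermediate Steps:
l*(-21 + 69) + y = -155*(-21 + 69) - 143 = -155*48 - 143 = -7440 - 143 = -7583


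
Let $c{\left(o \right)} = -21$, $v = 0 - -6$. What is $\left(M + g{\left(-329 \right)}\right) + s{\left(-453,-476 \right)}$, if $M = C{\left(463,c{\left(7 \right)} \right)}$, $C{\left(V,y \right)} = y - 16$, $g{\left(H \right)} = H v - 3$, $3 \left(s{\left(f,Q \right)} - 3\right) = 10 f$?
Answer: $-3521$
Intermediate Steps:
$v = 6$ ($v = 0 + 6 = 6$)
$s{\left(f,Q \right)} = 3 + \frac{10 f}{3}$
$g{\left(H \right)} = -3 + 6 H$ ($g{\left(H \right)} = H 6 - 3 = 6 H - 3 = -3 + 6 H$)
$C{\left(V,y \right)} = -16 + y$ ($C{\left(V,y \right)} = y - 16 = -16 + y$)
$M = -37$ ($M = -16 - 21 = -37$)
$\left(M + g{\left(-329 \right)}\right) + s{\left(-453,-476 \right)} = \left(-37 + \left(-3 + 6 \left(-329\right)\right)\right) + \left(3 + \frac{10}{3} \left(-453\right)\right) = \left(-37 - 1977\right) + \left(3 - 1510\right) = \left(-37 - 1977\right) - 1507 = -2014 - 1507 = -3521$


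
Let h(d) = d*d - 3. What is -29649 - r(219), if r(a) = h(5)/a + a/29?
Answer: -188349398/6351 ≈ -29657.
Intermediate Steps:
h(d) = -3 + d² (h(d) = d² - 3 = -3 + d²)
r(a) = 22/a + a/29 (r(a) = (-3 + 5²)/a + a/29 = (-3 + 25)/a + a*(1/29) = 22/a + a/29)
-29649 - r(219) = -29649 - (22/219 + (1/29)*219) = -29649 - (22*(1/219) + 219/29) = -29649 - (22/219 + 219/29) = -29649 - 1*48599/6351 = -29649 - 48599/6351 = -188349398/6351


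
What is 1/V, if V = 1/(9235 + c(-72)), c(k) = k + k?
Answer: 9091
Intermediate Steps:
c(k) = 2*k
V = 1/9091 (V = 1/(9235 + 2*(-72)) = 1/(9235 - 144) = 1/9091 ≈ 0.00011000)
1/V = 1/(1/9091) = 9091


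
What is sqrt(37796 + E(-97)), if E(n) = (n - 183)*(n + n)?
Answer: 2*sqrt(23029) ≈ 303.51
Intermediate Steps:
E(n) = 2*n*(-183 + n) (E(n) = (-183 + n)*(2*n) = 2*n*(-183 + n))
sqrt(37796 + E(-97)) = sqrt(37796 + 2*(-97)*(-183 - 97)) = sqrt(37796 + 2*(-97)*(-280)) = sqrt(37796 + 54320) = sqrt(92116) = 2*sqrt(23029)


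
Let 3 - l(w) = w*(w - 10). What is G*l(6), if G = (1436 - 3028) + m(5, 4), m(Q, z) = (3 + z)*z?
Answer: -42228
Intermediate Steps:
m(Q, z) = z*(3 + z)
G = -1564 (G = (1436 - 3028) + 4*(3 + 4) = -1592 + 4*7 = -1592 + 28 = -1564)
l(w) = 3 - w*(-10 + w) (l(w) = 3 - w*(w - 10) = 3 - w*(-10 + w))
G*l(6) = -1564*(3 - 1*6² + 10*6) = -1564*(3 - 1*36 + 60) = -1564*(3 - 36 + 60) = -1564*27 = -42228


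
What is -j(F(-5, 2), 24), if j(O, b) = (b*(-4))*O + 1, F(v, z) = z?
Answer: 191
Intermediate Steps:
j(O, b) = 1 - 4*O*b (j(O, b) = (-4*b)*O + 1 = -4*O*b + 1 = 1 - 4*O*b)
-j(F(-5, 2), 24) = -(1 - 4*2*24) = -(1 - 192) = -1*(-191) = 191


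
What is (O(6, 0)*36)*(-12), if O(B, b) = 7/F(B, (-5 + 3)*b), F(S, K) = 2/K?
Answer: 0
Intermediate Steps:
O(B, b) = -7*b (O(B, b) = 7/((2/(((-5 + 3)*b)))) = 7/((2/((-2*b)))) = 7/((2*(-1/(2*b)))) = 7/((-1/b)) = 7*(-b) = -7*b)
(O(6, 0)*36)*(-12) = (-7*0*36)*(-12) = (0*36)*(-12) = 0*(-12) = 0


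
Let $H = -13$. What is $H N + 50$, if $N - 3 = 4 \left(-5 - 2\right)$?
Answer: $375$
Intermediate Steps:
$N = -25$ ($N = 3 + 4 \left(-5 - 2\right) = 3 + 4 \left(-7\right) = 3 - 28 = -25$)
$H N + 50 = \left(-13\right) \left(-25\right) + 50 = 325 + 50 = 375$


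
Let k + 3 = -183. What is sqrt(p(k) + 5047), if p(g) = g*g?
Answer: sqrt(39643) ≈ 199.11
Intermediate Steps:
k = -186 (k = -3 - 183 = -186)
p(g) = g**2
sqrt(p(k) + 5047) = sqrt((-186)**2 + 5047) = sqrt(34596 + 5047) = sqrt(39643)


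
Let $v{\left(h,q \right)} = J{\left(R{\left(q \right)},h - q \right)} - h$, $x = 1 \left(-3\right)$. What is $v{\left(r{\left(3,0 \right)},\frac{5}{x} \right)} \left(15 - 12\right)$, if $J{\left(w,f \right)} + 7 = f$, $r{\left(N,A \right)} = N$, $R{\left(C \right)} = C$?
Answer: $-16$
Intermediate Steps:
$x = -3$
$J{\left(w,f \right)} = -7 + f$
$v{\left(h,q \right)} = -7 - q$ ($v{\left(h,q \right)} = \left(-7 + \left(h - q\right)\right) - h = \left(-7 + h - q\right) - h = -7 - q$)
$v{\left(r{\left(3,0 \right)},\frac{5}{x} \right)} \left(15 - 12\right) = \left(-7 - \frac{5}{-3}\right) \left(15 - 12\right) = \left(-7 - 5 \left(- \frac{1}{3}\right)\right) 3 = \left(-7 - - \frac{5}{3}\right) 3 = \left(-7 + \frac{5}{3}\right) 3 = \left(- \frac{16}{3}\right) 3 = -16$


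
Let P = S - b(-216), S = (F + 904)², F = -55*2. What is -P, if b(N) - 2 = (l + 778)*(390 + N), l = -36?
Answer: -501326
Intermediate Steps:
F = -110
b(N) = 289382 + 742*N (b(N) = 2 + (-36 + 778)*(390 + N) = 2 + 742*(390 + N) = 2 + (289380 + 742*N) = 289382 + 742*N)
S = 630436 (S = (-110 + 904)² = 794² = 630436)
P = 501326 (P = 630436 - (289382 + 742*(-216)) = 630436 - (289382 - 160272) = 630436 - 1*129110 = 630436 - 129110 = 501326)
-P = -1*501326 = -501326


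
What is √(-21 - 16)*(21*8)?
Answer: 168*I*√37 ≈ 1021.9*I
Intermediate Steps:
√(-21 - 16)*(21*8) = √(-37)*168 = (I*√37)*168 = 168*I*√37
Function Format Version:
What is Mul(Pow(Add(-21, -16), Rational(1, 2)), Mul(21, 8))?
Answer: Mul(168, I, Pow(37, Rational(1, 2))) ≈ Mul(1021.9, I)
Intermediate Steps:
Mul(Pow(Add(-21, -16), Rational(1, 2)), Mul(21, 8)) = Mul(Pow(-37, Rational(1, 2)), 168) = Mul(Mul(I, Pow(37, Rational(1, 2))), 168) = Mul(168, I, Pow(37, Rational(1, 2)))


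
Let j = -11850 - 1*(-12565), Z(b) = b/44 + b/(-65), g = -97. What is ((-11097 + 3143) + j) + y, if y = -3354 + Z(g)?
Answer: -30298017/2860 ≈ -10594.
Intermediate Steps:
Z(b) = 21*b/2860 (Z(b) = b*(1/44) + b*(-1/65) = b/44 - b/65 = 21*b/2860)
j = 715 (j = -11850 + 12565 = 715)
y = -9594477/2860 (y = -3354 + (21/2860)*(-97) = -3354 - 2037/2860 = -9594477/2860 ≈ -3354.7)
((-11097 + 3143) + j) + y = ((-11097 + 3143) + 715) - 9594477/2860 = (-7954 + 715) - 9594477/2860 = -7239 - 9594477/2860 = -30298017/2860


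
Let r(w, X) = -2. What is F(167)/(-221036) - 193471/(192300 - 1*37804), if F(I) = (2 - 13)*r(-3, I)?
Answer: -10691863717/8537294464 ≈ -1.2524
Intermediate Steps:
F(I) = 22 (F(I) = (2 - 13)*(-2) = -11*(-2) = 22)
F(167)/(-221036) - 193471/(192300 - 1*37804) = 22/(-221036) - 193471/(192300 - 1*37804) = 22*(-1/221036) - 193471/(192300 - 37804) = -11/110518 - 193471/154496 = -10691863717/8537294464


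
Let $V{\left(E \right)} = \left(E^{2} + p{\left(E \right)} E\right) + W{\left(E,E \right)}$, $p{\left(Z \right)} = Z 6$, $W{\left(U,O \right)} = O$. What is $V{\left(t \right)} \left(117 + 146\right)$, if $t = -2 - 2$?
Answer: $28404$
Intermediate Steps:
$t = -4$
$p{\left(Z \right)} = 6 Z$
$V{\left(E \right)} = E + 7 E^{2}$ ($V{\left(E \right)} = \left(E^{2} + 6 E E\right) + E = \left(E^{2} + 6 E^{2}\right) + E = 7 E^{2} + E = E + 7 E^{2}$)
$V{\left(t \right)} \left(117 + 146\right) = - 4 \left(1 + 7 \left(-4\right)\right) \left(117 + 146\right) = - 4 \left(1 - 28\right) 263 = \left(-4\right) \left(-27\right) 263 = 108 \cdot 263 = 28404$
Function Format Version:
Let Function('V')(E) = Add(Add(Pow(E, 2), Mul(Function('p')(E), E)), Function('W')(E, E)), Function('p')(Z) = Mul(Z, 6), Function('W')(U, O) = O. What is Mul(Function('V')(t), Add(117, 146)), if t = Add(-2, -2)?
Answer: 28404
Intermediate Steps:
t = -4
Function('p')(Z) = Mul(6, Z)
Function('V')(E) = Add(E, Mul(7, Pow(E, 2))) (Function('V')(E) = Add(Add(Pow(E, 2), Mul(Mul(6, E), E)), E) = Add(Add(Pow(E, 2), Mul(6, Pow(E, 2))), E) = Add(Mul(7, Pow(E, 2)), E) = Add(E, Mul(7, Pow(E, 2))))
Mul(Function('V')(t), Add(117, 146)) = Mul(Mul(-4, Add(1, Mul(7, -4))), Add(117, 146)) = Mul(Mul(-4, Add(1, -28)), 263) = Mul(Mul(-4, -27), 263) = Mul(108, 263) = 28404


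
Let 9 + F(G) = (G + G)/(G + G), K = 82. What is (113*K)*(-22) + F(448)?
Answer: -203860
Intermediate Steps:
F(G) = -8 (F(G) = -9 + (G + G)/(G + G) = -9 + (2*G)/((2*G)) = -9 + (2*G)*(1/(2*G)) = -9 + 1 = -8)
(113*K)*(-22) + F(448) = (113*82)*(-22) - 8 = 9266*(-22) - 8 = -203852 - 8 = -203860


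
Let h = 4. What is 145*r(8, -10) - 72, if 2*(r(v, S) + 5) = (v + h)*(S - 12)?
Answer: -19937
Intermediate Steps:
r(v, S) = -5 + (-12 + S)*(4 + v)/2 (r(v, S) = -5 + ((v + 4)*(S - 12))/2 = -5 + ((4 + v)*(-12 + S))/2 = -5 + ((-12 + S)*(4 + v))/2 = -5 + (-12 + S)*(4 + v)/2)
145*r(8, -10) - 72 = 145*(-29 - 6*8 + 2*(-10) + (1/2)*(-10)*8) - 72 = 145*(-29 - 48 - 20 - 40) - 72 = 145*(-137) - 72 = -19865 - 72 = -19937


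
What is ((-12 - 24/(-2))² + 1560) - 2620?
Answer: -1060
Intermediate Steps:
((-12 - 24/(-2))² + 1560) - 2620 = ((-12 - 24*(-½))² + 1560) - 2620 = ((-12 + 12)² + 1560) - 2620 = (0² + 1560) - 2620 = (0 + 1560) - 2620 = 1560 - 2620 = -1060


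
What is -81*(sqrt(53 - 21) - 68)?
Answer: 5508 - 324*sqrt(2) ≈ 5049.8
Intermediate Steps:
-81*(sqrt(53 - 21) - 68) = -81*(sqrt(32) - 68) = -81*(4*sqrt(2) - 68) = -81*(-68 + 4*sqrt(2)) = 5508 - 324*sqrt(2)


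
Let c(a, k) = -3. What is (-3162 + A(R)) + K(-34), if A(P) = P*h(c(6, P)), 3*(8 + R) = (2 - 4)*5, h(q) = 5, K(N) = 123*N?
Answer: -22202/3 ≈ -7400.7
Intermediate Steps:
R = -34/3 (R = -8 + ((2 - 4)*5)/3 = -8 + (-2*5)/3 = -8 + (⅓)*(-10) = -8 - 10/3 = -34/3 ≈ -11.333)
A(P) = 5*P (A(P) = P*5 = 5*P)
(-3162 + A(R)) + K(-34) = (-3162 + 5*(-34/3)) + 123*(-34) = (-3162 - 170/3) - 4182 = -9656/3 - 4182 = -22202/3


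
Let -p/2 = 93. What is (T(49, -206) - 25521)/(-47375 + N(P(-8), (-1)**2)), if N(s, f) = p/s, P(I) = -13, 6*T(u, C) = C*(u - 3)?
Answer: 1056913/1847067 ≈ 0.57221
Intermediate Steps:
p = -186 (p = -2*93 = -186)
T(u, C) = C*(-3 + u)/6 (T(u, C) = (C*(u - 3))/6 = (C*(-3 + u))/6 = C*(-3 + u)/6)
N(s, f) = -186/s
(T(49, -206) - 25521)/(-47375 + N(P(-8), (-1)**2)) = ((1/6)*(-206)*(-3 + 49) - 25521)/(-47375 - 186/(-13)) = ((1/6)*(-206)*46 - 25521)/(-47375 - 186*(-1/13)) = (-4738/3 - 25521)/(-47375 + 186/13) = -81301/(3*(-615689/13)) = -81301/3*(-13/615689) = 1056913/1847067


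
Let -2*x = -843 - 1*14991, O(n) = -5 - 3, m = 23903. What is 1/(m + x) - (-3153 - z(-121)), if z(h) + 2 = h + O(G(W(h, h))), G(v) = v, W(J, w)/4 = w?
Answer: 96160041/31820 ≈ 3022.0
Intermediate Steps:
W(J, w) = 4*w
O(n) = -8
x = 7917 (x = -(-843 - 1*14991)/2 = -(-843 - 14991)/2 = -1/2*(-15834) = 7917)
z(h) = -10 + h (z(h) = -2 + (h - 8) = -2 + (-8 + h) = -10 + h)
1/(m + x) - (-3153 - z(-121)) = 1/(23903 + 7917) - (-3153 - (-10 - 121)) = 1/31820 - (-3153 - 1*(-131)) = 1/31820 - (-3153 + 131) = 1/31820 - 1*(-3022) = 1/31820 + 3022 = 96160041/31820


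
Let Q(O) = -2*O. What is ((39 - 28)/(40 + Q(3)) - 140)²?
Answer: 22553001/1156 ≈ 19510.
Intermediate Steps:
((39 - 28)/(40 + Q(3)) - 140)² = ((39 - 28)/(40 - 2*3) - 140)² = (11/(40 - 6) - 140)² = (11/34 - 140)² = (-4749/34)² = 22553001/1156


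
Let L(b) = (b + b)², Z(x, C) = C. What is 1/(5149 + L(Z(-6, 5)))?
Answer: 1/5249 ≈ 0.00019051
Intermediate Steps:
L(b) = 4*b² (L(b) = (2*b)² = 4*b²)
1/(5149 + L(Z(-6, 5))) = 1/(5149 + 4*5²) = 1/(5149 + 4*25) = 1/(5149 + 100) = 1/5249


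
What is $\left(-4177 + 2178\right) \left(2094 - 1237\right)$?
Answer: $-1713143$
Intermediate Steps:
$\left(-4177 + 2178\right) \left(2094 - 1237\right) = \left(-1999\right) 857 = -1713143$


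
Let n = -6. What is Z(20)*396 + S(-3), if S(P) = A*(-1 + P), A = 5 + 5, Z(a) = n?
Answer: -2416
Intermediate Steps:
Z(a) = -6
A = 10
S(P) = -10 + 10*P (S(P) = 10*(-1 + P) = -10 + 10*P)
Z(20)*396 + S(-3) = -6*396 + (-10 + 10*(-3)) = -2376 + (-10 - 30) = -2376 - 40 = -2416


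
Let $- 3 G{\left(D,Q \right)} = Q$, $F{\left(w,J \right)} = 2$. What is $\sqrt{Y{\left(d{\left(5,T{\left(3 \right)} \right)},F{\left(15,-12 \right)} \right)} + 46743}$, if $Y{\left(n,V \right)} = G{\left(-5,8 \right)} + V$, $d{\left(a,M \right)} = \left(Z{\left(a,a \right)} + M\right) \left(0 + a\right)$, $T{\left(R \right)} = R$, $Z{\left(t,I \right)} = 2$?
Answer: $\frac{\sqrt{420681}}{3} \approx 216.2$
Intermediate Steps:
$d{\left(a,M \right)} = a \left(2 + M\right)$ ($d{\left(a,M \right)} = \left(2 + M\right) \left(0 + a\right) = \left(2 + M\right) a = a \left(2 + M\right)$)
$G{\left(D,Q \right)} = - \frac{Q}{3}$
$Y{\left(n,V \right)} = - \frac{8}{3} + V$ ($Y{\left(n,V \right)} = \left(- \frac{1}{3}\right) 8 + V = - \frac{8}{3} + V$)
$\sqrt{Y{\left(d{\left(5,T{\left(3 \right)} \right)},F{\left(15,-12 \right)} \right)} + 46743} = \sqrt{\left(- \frac{8}{3} + 2\right) + 46743} = \sqrt{- \frac{2}{3} + 46743} = \sqrt{\frac{140227}{3}} = \frac{\sqrt{420681}}{3}$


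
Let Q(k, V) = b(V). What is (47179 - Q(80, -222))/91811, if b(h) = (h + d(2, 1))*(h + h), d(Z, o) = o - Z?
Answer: -51833/91811 ≈ -0.56456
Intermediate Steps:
b(h) = 2*h*(-1 + h) (b(h) = (h + (1 - 1*2))*(h + h) = (h + (1 - 2))*(2*h) = (h - 1)*(2*h) = (-1 + h)*(2*h) = 2*h*(-1 + h))
Q(k, V) = 2*V*(-1 + V)
(47179 - Q(80, -222))/91811 = (47179 - 2*(-222)*(-1 - 222))/91811 = (47179 - 2*(-222)*(-223))*(1/91811) = (47179 - 1*99012)*(1/91811) = (47179 - 99012)*(1/91811) = -51833*1/91811 = -51833/91811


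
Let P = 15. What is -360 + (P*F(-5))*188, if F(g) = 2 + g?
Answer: -8820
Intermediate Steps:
-360 + (P*F(-5))*188 = -360 + (15*(2 - 5))*188 = -360 + (15*(-3))*188 = -360 - 45*188 = -360 - 8460 = -8820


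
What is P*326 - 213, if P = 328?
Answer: 106715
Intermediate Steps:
P*326 - 213 = 328*326 - 213 = 106928 - 213 = 106715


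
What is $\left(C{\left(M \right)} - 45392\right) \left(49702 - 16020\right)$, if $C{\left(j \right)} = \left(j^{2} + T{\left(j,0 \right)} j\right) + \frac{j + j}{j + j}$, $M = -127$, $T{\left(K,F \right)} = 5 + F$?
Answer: $-1006990754$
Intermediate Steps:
$C{\left(j \right)} = 1 + j^{2} + 5 j$ ($C{\left(j \right)} = \left(j^{2} + \left(5 + 0\right) j\right) + \frac{j + j}{j + j} = \left(j^{2} + 5 j\right) + \frac{2 j}{2 j} = \left(j^{2} + 5 j\right) + 2 j \frac{1}{2 j} = \left(j^{2} + 5 j\right) + 1 = 1 + j^{2} + 5 j$)
$\left(C{\left(M \right)} - 45392\right) \left(49702 - 16020\right) = \left(\left(1 + \left(-127\right)^{2} + 5 \left(-127\right)\right) - 45392\right) \left(49702 - 16020\right) = \left(\left(1 + 16129 - 635\right) - 45392\right) 33682 = \left(15495 - 45392\right) 33682 = \left(-29897\right) 33682 = -1006990754$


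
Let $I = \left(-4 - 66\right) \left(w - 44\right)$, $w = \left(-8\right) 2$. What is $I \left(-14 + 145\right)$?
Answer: $550200$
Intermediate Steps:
$w = -16$
$I = 4200$ ($I = \left(-4 - 66\right) \left(-16 - 44\right) = \left(-70\right) \left(-60\right) = 4200$)
$I \left(-14 + 145\right) = 4200 \left(-14 + 145\right) = 4200 \cdot 131 = 550200$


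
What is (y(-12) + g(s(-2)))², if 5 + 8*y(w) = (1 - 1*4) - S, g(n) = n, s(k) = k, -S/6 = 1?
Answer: 81/16 ≈ 5.0625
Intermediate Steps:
S = -6 (S = -6*1 = -6)
y(w) = -¼ (y(w) = -5/8 + ((1 - 1*4) - 1*(-6))/8 = -5/8 + ((1 - 4) + 6)/8 = -5/8 + (-3 + 6)/8 = -5/8 + (⅛)*3 = -5/8 + 3/8 = -¼)
(y(-12) + g(s(-2)))² = (-¼ - 2)² = (-9/4)² = 81/16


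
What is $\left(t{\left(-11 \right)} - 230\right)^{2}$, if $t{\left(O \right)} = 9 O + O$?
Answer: $115600$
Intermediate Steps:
$t{\left(O \right)} = 10 O$
$\left(t{\left(-11 \right)} - 230\right)^{2} = \left(10 \left(-11\right) - 230\right)^{2} = \left(-110 - 230\right)^{2} = \left(-340\right)^{2} = 115600$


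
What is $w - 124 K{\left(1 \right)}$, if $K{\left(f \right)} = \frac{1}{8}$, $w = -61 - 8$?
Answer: $- \frac{169}{2} \approx -84.5$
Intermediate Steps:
$w = -69$
$K{\left(f \right)} = \frac{1}{8}$
$w - 124 K{\left(1 \right)} = -69 - \frac{31}{2} = - \frac{169}{2}$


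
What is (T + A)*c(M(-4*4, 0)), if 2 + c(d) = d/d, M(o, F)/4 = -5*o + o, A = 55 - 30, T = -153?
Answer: 128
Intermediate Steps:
A = 25
M(o, F) = -16*o (M(o, F) = 4*(-5*o + o) = 4*(-4*o) = -16*o)
c(d) = -1 (c(d) = -2 + d/d = -2 + 1 = -1)
(T + A)*c(M(-4*4, 0)) = (-153 + 25)*(-1) = -128*(-1) = 128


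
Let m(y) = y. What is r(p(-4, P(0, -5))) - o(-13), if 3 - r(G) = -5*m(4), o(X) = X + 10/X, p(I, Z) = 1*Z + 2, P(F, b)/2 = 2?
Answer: 478/13 ≈ 36.769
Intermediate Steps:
P(F, b) = 4 (P(F, b) = 2*2 = 4)
p(I, Z) = 2 + Z (p(I, Z) = Z + 2 = 2 + Z)
r(G) = 23 (r(G) = 3 - (-5)*4 = 3 - 1*(-20) = 3 + 20 = 23)
r(p(-4, P(0, -5))) - o(-13) = 23 - (-13 + 10/(-13)) = 23 - (-13 + 10*(-1/13)) = 23 - (-13 - 10/13) = 23 - 1*(-179/13) = 23 + 179/13 = 478/13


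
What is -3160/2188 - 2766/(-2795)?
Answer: -695048/1528865 ≈ -0.45462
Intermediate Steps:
-3160/2188 - 2766/(-2795) = -3160*1/2188 - 2766*(-1/2795) = -790/547 + 2766/2795 = -695048/1528865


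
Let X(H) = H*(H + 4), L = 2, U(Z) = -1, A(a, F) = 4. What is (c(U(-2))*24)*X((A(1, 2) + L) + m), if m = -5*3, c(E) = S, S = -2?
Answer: -2160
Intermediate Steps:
c(E) = -2
m = -15
X(H) = H*(4 + H)
(c(U(-2))*24)*X((A(1, 2) + L) + m) = (-2*24)*(((4 + 2) - 15)*(4 + ((4 + 2) - 15))) = -48*(6 - 15)*(4 + (6 - 15)) = -(-432)*(4 - 9) = -(-432)*(-5) = -48*45 = -2160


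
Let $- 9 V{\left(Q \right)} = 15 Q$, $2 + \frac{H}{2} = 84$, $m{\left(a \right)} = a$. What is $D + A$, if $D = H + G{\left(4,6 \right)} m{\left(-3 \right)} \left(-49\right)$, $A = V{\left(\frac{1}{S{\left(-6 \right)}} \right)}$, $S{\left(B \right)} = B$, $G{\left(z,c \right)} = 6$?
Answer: $\frac{18833}{18} \approx 1046.3$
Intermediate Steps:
$H = 164$ ($H = -4 + 2 \cdot 84 = -4 + 168 = 164$)
$V{\left(Q \right)} = - \frac{5 Q}{3}$ ($V{\left(Q \right)} = - \frac{15 Q}{9} = - \frac{5 Q}{3}$)
$A = \frac{5}{18}$ ($A = - \frac{5}{3 \left(-6\right)} = \left(- \frac{5}{3}\right) \left(- \frac{1}{6}\right) = \frac{5}{18} \approx 0.27778$)
$D = 1046$ ($D = 164 + 6 \left(-3\right) \left(-49\right) = 164 - -882 = 164 + 882 = 1046$)
$D + A = 1046 + \frac{5}{18} = \frac{18833}{18}$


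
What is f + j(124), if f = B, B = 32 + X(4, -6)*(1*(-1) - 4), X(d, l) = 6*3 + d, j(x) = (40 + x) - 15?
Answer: 71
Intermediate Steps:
j(x) = 25 + x
X(d, l) = 18 + d
B = -78 (B = 32 + (18 + 4)*(1*(-1) - 4) = 32 + 22*(-1 - 4) = 32 + 22*(-5) = 32 - 110 = -78)
f = -78
f + j(124) = -78 + (25 + 124) = -78 + 149 = 71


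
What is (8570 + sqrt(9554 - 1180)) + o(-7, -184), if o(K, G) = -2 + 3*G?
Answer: 8016 + sqrt(8374) ≈ 8107.5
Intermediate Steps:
(8570 + sqrt(9554 - 1180)) + o(-7, -184) = (8570 + sqrt(9554 - 1180)) + (-2 + 3*(-184)) = (8570 + sqrt(8374)) + (-2 - 552) = (8570 + sqrt(8374)) - 554 = 8016 + sqrt(8374)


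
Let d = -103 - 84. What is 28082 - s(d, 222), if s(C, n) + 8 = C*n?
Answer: 69604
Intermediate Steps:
d = -187
s(C, n) = -8 + C*n
28082 - s(d, 222) = 28082 - (-8 - 187*222) = 28082 - (-8 - 41514) = 28082 - 1*(-41522) = 28082 + 41522 = 69604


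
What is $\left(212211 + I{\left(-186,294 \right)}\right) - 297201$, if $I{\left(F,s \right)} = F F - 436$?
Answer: $-50830$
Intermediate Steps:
$I{\left(F,s \right)} = -436 + F^{2}$ ($I{\left(F,s \right)} = F^{2} - 436 = -436 + F^{2}$)
$\left(212211 + I{\left(-186,294 \right)}\right) - 297201 = \left(212211 - \left(436 - \left(-186\right)^{2}\right)\right) - 297201 = \left(212211 + \left(-436 + 34596\right)\right) - 297201 = \left(212211 + 34160\right) - 297201 = 246371 - 297201 = -50830$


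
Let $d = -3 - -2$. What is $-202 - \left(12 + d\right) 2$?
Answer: $-224$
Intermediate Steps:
$d = -1$ ($d = -3 + 2 = -1$)
$-202 - \left(12 + d\right) 2 = -202 - \left(12 - 1\right) 2 = -202 - 11 \cdot 2 = -202 - 22 = -224$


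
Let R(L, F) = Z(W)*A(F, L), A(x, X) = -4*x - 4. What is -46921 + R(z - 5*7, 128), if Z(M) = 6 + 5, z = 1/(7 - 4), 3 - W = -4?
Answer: -52597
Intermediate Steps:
A(x, X) = -4 - 4*x
W = 7 (W = 3 - 1*(-4) = 3 + 4 = 7)
z = ⅓ (z = 1/3 = ⅓ ≈ 0.33333)
Z(M) = 11
R(L, F) = -44 - 44*F (R(L, F) = 11*(-4 - 4*F) = -44 - 44*F)
-46921 + R(z - 5*7, 128) = -46921 + (-44 - 44*128) = -46921 + (-44 - 5632) = -46921 - 5676 = -52597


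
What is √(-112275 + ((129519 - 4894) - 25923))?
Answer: 7*I*√277 ≈ 116.5*I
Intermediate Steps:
√(-112275 + ((129519 - 4894) - 25923)) = √(-112275 + (124625 - 25923)) = √(-112275 + 98702) = √(-13573) = 7*I*√277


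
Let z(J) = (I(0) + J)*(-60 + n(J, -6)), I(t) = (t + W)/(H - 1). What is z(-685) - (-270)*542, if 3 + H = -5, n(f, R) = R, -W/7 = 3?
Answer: 191396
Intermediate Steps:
W = -21 (W = -7*3 = -21)
H = -8 (H = -3 - 5 = -8)
I(t) = 7/3 - t/9 (I(t) = (t - 21)/(-8 - 1) = (-21 + t)/(-9) = (-21 + t)*(-⅑) = 7/3 - t/9)
z(J) = -154 - 66*J (z(J) = ((7/3 - ⅑*0) + J)*(-60 - 6) = ((7/3 + 0) + J)*(-66) = (7/3 + J)*(-66) = -154 - 66*J)
z(-685) - (-270)*542 = (-154 - 66*(-685)) - (-270)*542 = (-154 + 45210) - 1*(-146340) = 45056 + 146340 = 191396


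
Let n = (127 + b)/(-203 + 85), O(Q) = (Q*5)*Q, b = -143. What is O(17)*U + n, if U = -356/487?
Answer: -30346884/28733 ≈ -1056.2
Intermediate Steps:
U = -356/487 (U = -356*1/487 = -356/487 ≈ -0.73101)
O(Q) = 5*Q² (O(Q) = (5*Q)*Q = 5*Q²)
n = 8/59 (n = (127 - 143)/(-203 + 85) = -16/(-118) = -16*(-1/118) = 8/59 ≈ 0.13559)
O(17)*U + n = (5*17²)*(-356/487) + 8/59 = (5*289)*(-356/487) + 8/59 = 1445*(-356/487) + 8/59 = -514420/487 + 8/59 = -30346884/28733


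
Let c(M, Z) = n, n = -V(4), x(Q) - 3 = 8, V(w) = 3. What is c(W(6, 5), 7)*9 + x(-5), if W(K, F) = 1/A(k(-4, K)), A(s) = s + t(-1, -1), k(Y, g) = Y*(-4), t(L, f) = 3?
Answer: -16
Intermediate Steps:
k(Y, g) = -4*Y
A(s) = 3 + s (A(s) = s + 3 = 3 + s)
x(Q) = 11 (x(Q) = 3 + 8 = 11)
W(K, F) = 1/19 (W(K, F) = 1/(3 - 4*(-4)) = 1/(3 + 16) = 1/19)
n = -3 (n = -1*3 = -3)
c(M, Z) = -3
c(W(6, 5), 7)*9 + x(-5) = -3*9 + 11 = -27 + 11 = -16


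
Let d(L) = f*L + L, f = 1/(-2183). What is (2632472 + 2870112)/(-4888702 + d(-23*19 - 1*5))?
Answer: -6006070436/5336500455 ≈ -1.1255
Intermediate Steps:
f = -1/2183 ≈ -0.00045808
d(L) = 2182*L/2183 (d(L) = -L/2183 + L = 2182*L/2183)
(2632472 + 2870112)/(-4888702 + d(-23*19 - 1*5)) = (2632472 + 2870112)/(-4888702 + 2182*(-23*19 - 1*5)/2183) = 5502584/(-4888702 + 2182*(-437 - 5)/2183) = 5502584/(-4888702 + (2182/2183)*(-442)) = 5502584/(-4888702 - 964444/2183) = 5502584/(-10673000910/2183) = 5502584*(-2183/10673000910) = -6006070436/5336500455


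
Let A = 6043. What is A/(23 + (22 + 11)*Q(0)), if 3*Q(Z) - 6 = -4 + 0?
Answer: 6043/45 ≈ 134.29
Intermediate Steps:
Q(Z) = 2/3 (Q(Z) = 2 + (-4 + 0)/3 = 2 + (1/3)*(-4) = 2 - 4/3 = 2/3)
A/(23 + (22 + 11)*Q(0)) = 6043/(23 + (22 + 11)*(2/3)) = 6043/(23 + 33*(2/3)) = 6043/(23 + 22) = 6043/45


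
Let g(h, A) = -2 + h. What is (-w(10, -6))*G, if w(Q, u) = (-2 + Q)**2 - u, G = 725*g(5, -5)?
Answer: -152250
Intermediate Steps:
G = 2175 (G = 725*(-2 + 5) = 725*3 = 2175)
(-w(10, -6))*G = -((-2 + 10)**2 - 1*(-6))*2175 = -(8**2 + 6)*2175 = -(64 + 6)*2175 = -1*70*2175 = -70*2175 = -152250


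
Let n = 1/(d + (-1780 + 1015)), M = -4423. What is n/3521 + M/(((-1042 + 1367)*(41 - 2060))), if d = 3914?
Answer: 49041239242/7275424959075 ≈ 0.0067407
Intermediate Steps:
n = 1/3149 (n = 1/(3914 + (-1780 + 1015)) = 1/(3914 - 765) = 1/3149 ≈ 0.00031756)
n/3521 + M/(((-1042 + 1367)*(41 - 2060))) = (1/3149)/3521 - 4423*1/((-1042 + 1367)*(41 - 2060)) = (1/3149)*(1/3521) - 4423/(325*(-2019)) = 1/11087629 - 4423/(-656175) = 1/11087629 - 4423*(-1/656175) = 1/11087629 + 4423/656175 = 49041239242/7275424959075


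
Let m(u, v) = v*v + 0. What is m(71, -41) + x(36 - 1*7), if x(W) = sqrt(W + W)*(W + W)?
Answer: 1681 + 58*sqrt(58) ≈ 2122.7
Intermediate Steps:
x(W) = 2*sqrt(2)*W**(3/2) (x(W) = sqrt(2*W)*(2*W) = (sqrt(2)*sqrt(W))*(2*W) = 2*sqrt(2)*W**(3/2))
m(u, v) = v**2 (m(u, v) = v**2 + 0 = v**2)
m(71, -41) + x(36 - 1*7) = (-41)**2 + 2*sqrt(2)*(36 - 1*7)**(3/2) = 1681 + 2*sqrt(2)*(36 - 7)**(3/2) = 1681 + 2*sqrt(2)*29**(3/2) = 1681 + 2*sqrt(2)*(29*sqrt(29)) = 1681 + 58*sqrt(58)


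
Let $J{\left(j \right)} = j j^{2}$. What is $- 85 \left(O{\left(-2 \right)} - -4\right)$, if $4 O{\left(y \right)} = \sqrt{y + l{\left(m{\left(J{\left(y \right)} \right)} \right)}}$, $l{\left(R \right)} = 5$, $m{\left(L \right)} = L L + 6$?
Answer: $-340 - \frac{85 \sqrt{3}}{4} \approx -376.81$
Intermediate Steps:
$J{\left(j \right)} = j^{3}$
$m{\left(L \right)} = 6 + L^{2}$ ($m{\left(L \right)} = L^{2} + 6 = 6 + L^{2}$)
$O{\left(y \right)} = \frac{\sqrt{5 + y}}{4}$ ($O{\left(y \right)} = \frac{\sqrt{y + 5}}{4} = \frac{\sqrt{5 + y}}{4}$)
$- 85 \left(O{\left(-2 \right)} - -4\right) = - 85 \left(\frac{\sqrt{5 - 2}}{4} - -4\right) = - 85 \left(\frac{\sqrt{3}}{4} + 4\right) = - 85 \left(4 + \frac{\sqrt{3}}{4}\right) = -340 - \frac{85 \sqrt{3}}{4}$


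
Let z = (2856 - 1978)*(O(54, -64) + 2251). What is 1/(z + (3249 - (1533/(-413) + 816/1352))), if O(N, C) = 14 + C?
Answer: 9971/19301164910 ≈ 5.1660e-7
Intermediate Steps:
z = 1932478 (z = (2856 - 1978)*((14 - 64) + 2251) = 878*(-50 + 2251) = 878*2201 = 1932478)
1/(z + (3249 - (1533/(-413) + 816/1352))) = 1/(1932478 + (3249 - (1533/(-413) + 816/1352))) = 1/(1932478 + (3249 - (1533*(-1/413) + 816*(1/1352)))) = 1/(1932478 + (3249 - (-219/59 + 102/169))) = 1/(1932478 + (3249 - 1*(-30993/9971))) = 1/(1932478 + (3249 + 30993/9971)) = 1/(1932478 + 32426772/9971) = 1/(19301164910/9971) = 9971/19301164910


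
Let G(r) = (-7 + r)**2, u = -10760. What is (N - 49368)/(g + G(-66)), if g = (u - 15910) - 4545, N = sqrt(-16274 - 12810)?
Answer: 24684/12943 - I*sqrt(7271)/12943 ≈ 1.9071 - 0.0065881*I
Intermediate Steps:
N = 2*I*sqrt(7271) (N = sqrt(-29084) = 2*I*sqrt(7271) ≈ 170.54*I)
g = -31215 (g = (-10760 - 15910) - 4545 = -26670 - 4545 = -31215)
(N - 49368)/(g + G(-66)) = (2*I*sqrt(7271) - 49368)/(-31215 + (-7 - 66)**2) = (-49368 + 2*I*sqrt(7271))/(-31215 + (-73)**2) = (-49368 + 2*I*sqrt(7271))/(-31215 + 5329) = (-49368 + 2*I*sqrt(7271))/(-25886) = (-49368 + 2*I*sqrt(7271))*(-1/25886) = 24684/12943 - I*sqrt(7271)/12943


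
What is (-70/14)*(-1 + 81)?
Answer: -400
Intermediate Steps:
(-70/14)*(-1 + 81) = -70*1/14*80 = -5*80 = -400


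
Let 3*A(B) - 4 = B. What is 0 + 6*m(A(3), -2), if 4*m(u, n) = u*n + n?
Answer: -10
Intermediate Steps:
A(B) = 4/3 + B/3
m(u, n) = n/4 + n*u/4 (m(u, n) = (u*n + n)/4 = (n*u + n)/4 = (n + n*u)/4 = n/4 + n*u/4)
0 + 6*m(A(3), -2) = 0 + 6*((¼)*(-2)*(1 + (4/3 + (⅓)*3))) = 0 + 6*((¼)*(-2)*(1 + (4/3 + 1))) = 0 + 6*((¼)*(-2)*(1 + 7/3)) = 0 + 6*((¼)*(-2)*(10/3)) = 0 + 6*(-5/3) = 0 - 10 = -10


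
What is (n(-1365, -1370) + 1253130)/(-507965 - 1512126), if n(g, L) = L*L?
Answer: -3130030/2020091 ≈ -1.5494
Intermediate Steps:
n(g, L) = L²
(n(-1365, -1370) + 1253130)/(-507965 - 1512126) = ((-1370)² + 1253130)/(-507965 - 1512126) = (1876900 + 1253130)/(-2020091) = 3130030*(-1/2020091) = -3130030/2020091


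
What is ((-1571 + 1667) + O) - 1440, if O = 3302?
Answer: 1958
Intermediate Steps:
((-1571 + 1667) + O) - 1440 = ((-1571 + 1667) + 3302) - 1440 = (96 + 3302) - 1440 = 3398 - 1440 = 1958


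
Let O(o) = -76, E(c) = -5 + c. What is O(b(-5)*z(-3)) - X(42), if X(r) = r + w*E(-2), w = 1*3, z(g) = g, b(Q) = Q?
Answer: -97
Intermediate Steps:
w = 3
X(r) = -21 + r (X(r) = r + 3*(-5 - 2) = r + 3*(-7) = r - 21 = -21 + r)
O(b(-5)*z(-3)) - X(42) = -76 - (-21 + 42) = -76 - 1*21 = -76 - 21 = -97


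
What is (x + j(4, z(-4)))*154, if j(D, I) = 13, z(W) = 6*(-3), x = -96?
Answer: -12782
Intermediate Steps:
z(W) = -18
(x + j(4, z(-4)))*154 = (-96 + 13)*154 = -83*154 = -12782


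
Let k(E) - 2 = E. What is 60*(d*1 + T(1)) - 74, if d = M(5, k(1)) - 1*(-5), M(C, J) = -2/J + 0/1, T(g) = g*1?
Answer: 246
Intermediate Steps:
k(E) = 2 + E
T(g) = g
M(C, J) = -2/J (M(C, J) = -2/J + 0*1 = -2/J + 0 = -2/J)
d = 13/3 (d = -2/(2 + 1) - 1*(-5) = -2/3 + 5 = 13/3 ≈ 4.3333)
60*(d*1 + T(1)) - 74 = 60*((13/3)*1 + 1) - 74 = 60*(13/3 + 1) - 74 = 60*(16/3) - 74 = 320 - 74 = 246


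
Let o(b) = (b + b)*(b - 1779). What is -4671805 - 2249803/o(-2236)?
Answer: -1950758948121/417560 ≈ -4.6718e+6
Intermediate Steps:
o(b) = 2*b*(-1779 + b) (o(b) = (2*b)*(-1779 + b) = 2*b*(-1779 + b))
-4671805 - 2249803/o(-2236) = -4671805 - 2249803*(-1/(4472*(-1779 - 2236))) = -4671805 - 2249803/(2*(-2236)*(-4015)) = -4671805 - 2249803/17955080 = -4671805 - 2249803*1/17955080 = -4671805 - 52321/417560 = -1950758948121/417560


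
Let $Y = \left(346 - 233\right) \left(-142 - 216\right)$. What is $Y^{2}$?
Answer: $1636526116$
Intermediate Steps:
$Y = -40454$ ($Y = 113 \left(-358\right) = -40454$)
$Y^{2} = \left(-40454\right)^{2} = 1636526116$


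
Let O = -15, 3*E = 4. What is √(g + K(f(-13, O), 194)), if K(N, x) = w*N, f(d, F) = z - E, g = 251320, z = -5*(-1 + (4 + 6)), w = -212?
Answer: 2*√587571/3 ≈ 511.02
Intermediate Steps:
E = 4/3 (E = (⅓)*4 = 4/3 ≈ 1.3333)
z = -45 (z = -5*(-1 + 10) = -5*9 = -45)
f(d, F) = -139/3 (f(d, F) = -45 - 1*4/3 = -45 - 4/3 = -139/3)
K(N, x) = -212*N
√(g + K(f(-13, O), 194)) = √(251320 - 212*(-139/3)) = √(251320 + 29468/3) = √(783428/3) = 2*√587571/3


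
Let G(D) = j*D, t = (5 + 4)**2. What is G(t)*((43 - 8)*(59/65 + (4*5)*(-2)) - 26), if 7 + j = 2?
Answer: 7340625/13 ≈ 5.6466e+5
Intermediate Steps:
j = -5 (j = -7 + 2 = -5)
t = 81 (t = 9**2 = 81)
G(D) = -5*D
G(t)*((43 - 8)*(59/65 + (4*5)*(-2)) - 26) = (-5*81)*((43 - 8)*(59/65 + (4*5)*(-2)) - 26) = -405*(35*(59*(1/65) + 20*(-2)) - 26) = -405*(35*(59/65 - 40) - 26) = -405*(35*(-2541/65) - 26) = -405*(-17787/13 - 26) = -405*(-18125/13) = 7340625/13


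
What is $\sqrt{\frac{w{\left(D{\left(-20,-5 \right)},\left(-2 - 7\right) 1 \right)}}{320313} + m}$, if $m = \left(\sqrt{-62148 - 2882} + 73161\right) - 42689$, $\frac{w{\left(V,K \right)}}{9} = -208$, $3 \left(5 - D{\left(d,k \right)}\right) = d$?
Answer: $\frac{\sqrt{7089431602552 + 232654009 i \sqrt{65030}}}{15253} \approx 174.56 + 0.73042 i$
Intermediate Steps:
$D{\left(d,k \right)} = 5 - \frac{d}{3}$
$w{\left(V,K \right)} = -1872$ ($w{\left(V,K \right)} = 9 \left(-208\right) = -1872$)
$m = 30472 + i \sqrt{65030}$ ($m = \left(\sqrt{-65030} + 73161\right) - 42689 = \left(i \sqrt{65030} + 73161\right) - 42689 = \left(73161 + i \sqrt{65030}\right) - 42689 = 30472 + i \sqrt{65030} \approx 30472.0 + 255.01 i$)
$\sqrt{\frac{w{\left(D{\left(-20,-5 \right)},\left(-2 - 7\right) 1 \right)}}{320313} + m} = \sqrt{- \frac{1872}{320313} + \left(30472 + i \sqrt{65030}\right)} = \sqrt{\left(-1872\right) \frac{1}{320313} + \left(30472 + i \sqrt{65030}\right)} = \sqrt{- \frac{624}{106771} + \left(30472 + i \sqrt{65030}\right)} = \sqrt{\frac{3253525288}{106771} + i \sqrt{65030}}$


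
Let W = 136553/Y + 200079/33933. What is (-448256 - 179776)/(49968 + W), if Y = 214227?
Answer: -760898951403552/60547185975595 ≈ -12.567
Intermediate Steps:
W = 15831992294/2423121597 (W = 136553/214227 + 200079/33933 = 136553*(1/214227) + 200079*(1/33933) = 136553/214227 + 66693/11311 = 15831992294/2423121597 ≈ 6.5337)
(-448256 - 179776)/(49968 + W) = (-448256 - 179776)/(49968 + 15831992294/2423121597) = -628032/121094371951190/2423121597 = -628032*2423121597/121094371951190 = -760898951403552/60547185975595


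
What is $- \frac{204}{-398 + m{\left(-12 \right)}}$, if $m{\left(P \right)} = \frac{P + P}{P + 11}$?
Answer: $\frac{6}{11} \approx 0.54545$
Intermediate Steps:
$m{\left(P \right)} = \frac{2 P}{11 + P}$
$- \frac{204}{-398 + m{\left(-12 \right)}} = - \frac{204}{-398 + 2 \left(-12\right) \frac{1}{11 - 12}} = - \frac{204}{-398 + 2 \left(-12\right) \frac{1}{-1}} = - \frac{204}{-398 + 2 \left(-12\right) \left(-1\right)} = - \frac{204}{-398 + 24} = - \frac{204}{-374} = \left(-204\right) \left(- \frac{1}{374}\right) = \frac{6}{11}$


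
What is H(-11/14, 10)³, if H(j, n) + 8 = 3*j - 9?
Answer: -19902511/2744 ≈ -7253.1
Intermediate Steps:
H(j, n) = -17 + 3*j (H(j, n) = -8 + (3*j - 9) = -8 + (-9 + 3*j) = -17 + 3*j)
H(-11/14, 10)³ = (-17 + 3*(-11/14))³ = (-17 - 33/14)³ = (-271/14)³ = -19902511/2744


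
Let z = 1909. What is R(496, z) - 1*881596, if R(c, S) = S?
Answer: -879687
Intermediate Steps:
R(496, z) - 1*881596 = 1909 - 1*881596 = 1909 - 881596 = -879687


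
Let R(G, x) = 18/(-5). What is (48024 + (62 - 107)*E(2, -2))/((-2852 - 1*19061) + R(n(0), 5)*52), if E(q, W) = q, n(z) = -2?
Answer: -239670/110501 ≈ -2.1689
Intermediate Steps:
R(G, x) = -18/5 (R(G, x) = 18*(-⅕) = -18/5)
(48024 + (62 - 107)*E(2, -2))/((-2852 - 1*19061) + R(n(0), 5)*52) = (48024 + (62 - 107)*2)/((-2852 - 1*19061) - 18/5*52) = (48024 - 45*2)/((-2852 - 19061) - 936/5) = (48024 - 90)/(-21913 - 936/5) = 47934/(-110501/5) = 47934*(-5/110501) = -239670/110501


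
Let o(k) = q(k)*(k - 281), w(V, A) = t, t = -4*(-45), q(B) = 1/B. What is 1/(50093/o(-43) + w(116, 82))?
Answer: 324/2212319 ≈ 0.00014645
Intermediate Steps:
t = 180
w(V, A) = 180
o(k) = (-281 + k)/k (o(k) = (k - 281)/k = (-281 + k)/k)
1/(50093/o(-43) + w(116, 82)) = 1/(50093/(((-281 - 43)/(-43))) + 180) = 1/(50093/((-1/43*(-324))) + 180) = 1/(50093/(324/43) + 180) = 1/(50093*(43/324) + 180) = 1/(2153999/324 + 180) = 1/(2212319/324) = 324/2212319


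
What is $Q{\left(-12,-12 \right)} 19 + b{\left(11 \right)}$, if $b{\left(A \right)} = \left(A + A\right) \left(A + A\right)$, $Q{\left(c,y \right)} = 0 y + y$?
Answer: $256$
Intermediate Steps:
$Q{\left(c,y \right)} = y$ ($Q{\left(c,y \right)} = 0 + y = y$)
$b{\left(A \right)} = 4 A^{2}$ ($b{\left(A \right)} = 2 A 2 A = 4 A^{2}$)
$Q{\left(-12,-12 \right)} 19 + b{\left(11 \right)} = \left(-12\right) 19 + 4 \cdot 11^{2} = -228 + 4 \cdot 121 = -228 + 484 = 256$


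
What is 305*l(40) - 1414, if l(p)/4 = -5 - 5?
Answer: -13614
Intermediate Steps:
l(p) = -40 (l(p) = 4*(-5 - 5) = 4*(-10) = -40)
305*l(40) - 1414 = 305*(-40) - 1414 = -12200 - 1414 = -13614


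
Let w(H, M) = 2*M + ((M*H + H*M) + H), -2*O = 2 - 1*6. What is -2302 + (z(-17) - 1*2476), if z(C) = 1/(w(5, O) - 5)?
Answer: -114671/24 ≈ -4778.0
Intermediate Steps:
O = 2 (O = -(2 - 1*6)/2 = -(2 - 6)/2 = -½*(-4) = 2)
w(H, M) = H + 2*M + 2*H*M (w(H, M) = 2*M + ((H*M + H*M) + H) = 2*M + (2*H*M + H) = 2*M + (H + 2*H*M) = H + 2*M + 2*H*M)
z(C) = 1/24 (z(C) = 1/((5 + 2*2 + 2*5*2) - 5) = 1/((5 + 4 + 20) - 5) = 1/(29 - 5) = 1/24)
-2302 + (z(-17) - 1*2476) = -2302 + (1/24 - 1*2476) = -2302 + (1/24 - 2476) = -2302 - 59423/24 = -114671/24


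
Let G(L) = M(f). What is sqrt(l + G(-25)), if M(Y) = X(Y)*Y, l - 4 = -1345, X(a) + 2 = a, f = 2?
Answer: 3*I*sqrt(149) ≈ 36.62*I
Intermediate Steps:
X(a) = -2 + a
l = -1341 (l = 4 - 1345 = -1341)
M(Y) = Y*(-2 + Y) (M(Y) = (-2 + Y)*Y = Y*(-2 + Y))
G(L) = 0 (G(L) = 2*(-2 + 2) = 2*0 = 0)
sqrt(l + G(-25)) = sqrt(-1341 + 0) = sqrt(-1341) = 3*I*sqrt(149)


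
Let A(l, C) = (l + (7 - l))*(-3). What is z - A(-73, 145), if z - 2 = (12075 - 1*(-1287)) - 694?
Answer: 12691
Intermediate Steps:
A(l, C) = -21 (A(l, C) = 7*(-3) = -21)
z = 12670 (z = 2 + ((12075 - 1*(-1287)) - 694) = 2 + ((12075 + 1287) - 694) = 2 + (13362 - 694) = 2 + 12668 = 12670)
z - A(-73, 145) = 12670 - 1*(-21) = 12670 + 21 = 12691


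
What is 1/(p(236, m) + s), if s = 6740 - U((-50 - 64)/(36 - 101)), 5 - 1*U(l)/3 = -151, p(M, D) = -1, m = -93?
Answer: 1/6271 ≈ 0.00015946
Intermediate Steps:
U(l) = 468 (U(l) = 15 - 3*(-151) = 15 + 453 = 468)
s = 6272 (s = 6740 - 1*468 = 6740 - 468 = 6272)
1/(p(236, m) + s) = 1/(-1 + 6272) = 1/6271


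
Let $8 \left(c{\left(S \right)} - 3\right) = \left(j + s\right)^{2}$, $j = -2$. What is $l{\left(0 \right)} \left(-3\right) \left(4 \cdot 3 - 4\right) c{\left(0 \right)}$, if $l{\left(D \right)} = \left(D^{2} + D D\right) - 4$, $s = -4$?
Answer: $720$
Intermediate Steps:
$c{\left(S \right)} = \frac{15}{2}$ ($c{\left(S \right)} = 3 + \frac{\left(-2 - 4\right)^{2}}{8} = 3 + \frac{\left(-6\right)^{2}}{8} = 3 + \frac{1}{8} \cdot 36 = 3 + \frac{9}{2} = \frac{15}{2}$)
$l{\left(D \right)} = -4 + 2 D^{2}$ ($l{\left(D \right)} = \left(D^{2} + D^{2}\right) - 4 = 2 D^{2} - 4 = -4 + 2 D^{2}$)
$l{\left(0 \right)} \left(-3\right) \left(4 \cdot 3 - 4\right) c{\left(0 \right)} = \left(-4 + 2 \cdot 0^{2}\right) \left(-3\right) \left(4 \cdot 3 - 4\right) \frac{15}{2} = \left(-4 + 2 \cdot 0\right) \left(-3\right) \left(12 - 4\right) \frac{15}{2} = \left(-4 + 0\right) \left(-3\right) 8 \cdot \frac{15}{2} = \left(-4\right) \left(-3\right) 8 \cdot \frac{15}{2} = 12 \cdot 8 \cdot \frac{15}{2} = 96 \cdot \frac{15}{2} = 720$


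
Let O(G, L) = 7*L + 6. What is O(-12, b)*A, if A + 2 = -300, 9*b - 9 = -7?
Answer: -20536/9 ≈ -2281.8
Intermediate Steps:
b = 2/9 (b = 1 + (⅑)*(-7) = 1 - 7/9 = 2/9 ≈ 0.22222)
A = -302 (A = -2 - 300 = -302)
O(G, L) = 6 + 7*L
O(-12, b)*A = (6 + 7*(2/9))*(-302) = (6 + 14/9)*(-302) = (68/9)*(-302) = -20536/9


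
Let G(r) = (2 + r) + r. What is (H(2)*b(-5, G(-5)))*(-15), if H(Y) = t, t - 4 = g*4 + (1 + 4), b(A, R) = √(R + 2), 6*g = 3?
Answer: -165*I*√6 ≈ -404.17*I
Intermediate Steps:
g = ½ (g = (⅙)*3 = ½ ≈ 0.50000)
G(r) = 2 + 2*r
b(A, R) = √(2 + R)
t = 11 (t = 4 + ((½)*4 + (1 + 4)) = 4 + (2 + 5) = 4 + 7 = 11)
H(Y) = 11
(H(2)*b(-5, G(-5)))*(-15) = (11*√(2 + (2 + 2*(-5))))*(-15) = (11*√(2 + (2 - 10)))*(-15) = (11*√(2 - 8))*(-15) = (11*√(-6))*(-15) = (11*(I*√6))*(-15) = (11*I*√6)*(-15) = -165*I*√6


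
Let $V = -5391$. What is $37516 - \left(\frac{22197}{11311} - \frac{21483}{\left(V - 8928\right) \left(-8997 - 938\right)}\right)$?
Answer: $\frac{6707070390821572}{178788282935} \approx 37514.0$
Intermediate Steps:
$37516 - \left(\frac{22197}{11311} - \frac{21483}{\left(V - 8928\right) \left(-8997 - 938\right)}\right) = 37516 - \left(\frac{22197}{11311} - \frac{21483}{\left(-5391 - 8928\right) \left(-8997 - 938\right)}\right) = 37516 - \left(22197 \cdot \frac{1}{11311} - \frac{21483}{\left(-14319\right) \left(-9935\right)}\right) = 37516 - \left(\frac{22197}{11311} - \frac{21483}{142259265}\right) = 37516 - \left(\frac{22197}{11311} - \frac{2387}{15806585}\right) = 37516 - \frac{350831767888}{178788282935} = \frac{6707070390821572}{178788282935}$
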